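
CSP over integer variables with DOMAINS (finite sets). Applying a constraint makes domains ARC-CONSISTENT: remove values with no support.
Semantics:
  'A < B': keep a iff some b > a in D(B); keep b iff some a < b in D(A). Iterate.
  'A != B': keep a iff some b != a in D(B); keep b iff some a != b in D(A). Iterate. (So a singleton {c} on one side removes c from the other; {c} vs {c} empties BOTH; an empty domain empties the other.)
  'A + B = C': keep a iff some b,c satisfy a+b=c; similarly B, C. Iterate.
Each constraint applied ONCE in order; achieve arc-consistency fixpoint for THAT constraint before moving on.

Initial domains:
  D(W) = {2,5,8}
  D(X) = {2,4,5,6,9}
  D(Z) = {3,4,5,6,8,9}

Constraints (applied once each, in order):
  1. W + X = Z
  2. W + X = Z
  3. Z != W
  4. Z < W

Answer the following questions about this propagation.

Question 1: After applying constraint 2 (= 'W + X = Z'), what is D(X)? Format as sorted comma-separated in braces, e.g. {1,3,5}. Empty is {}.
Answer: {2,4,6}

Derivation:
Constraint 1 (W + X = Z) on D(W)={2,5,8} D(X)={2,4,5,6,9} D(Z)={3,4,5,6,8,9}: W {2,5,8}->{2,5}; X {2,4,5,6,9}->{2,4,6}; Z {3,4,5,6,8,9}->{4,6,8,9}
Constraint 2 (W + X = Z) on D(W)={2,5} D(X)={2,4,6} D(Z)={4,6,8,9}: no change
So after constraint 2: D(X) = {2,4,6}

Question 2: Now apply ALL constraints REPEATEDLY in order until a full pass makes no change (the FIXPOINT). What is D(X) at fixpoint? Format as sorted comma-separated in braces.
pass 0 (initial): D(X)={2,4,5,6,9}
pass 1: W {2,5,8}->{5}; X {2,4,5,6,9}->{2,4,6}; Z {3,4,5,6,8,9}->{4}
pass 2: W {5}->{}; X {2,4,6}->{}; Z {4}->{}
pass 3: no change
Fixpoint after 3 passes: D(X) = {}

Answer: {}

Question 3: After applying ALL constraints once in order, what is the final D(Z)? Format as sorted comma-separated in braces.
Answer: {4}

Derivation:
Constraint 1 (W + X = Z) on D(W)={2,5,8} D(X)={2,4,5,6,9} D(Z)={3,4,5,6,8,9}: W {2,5,8}->{2,5}; X {2,4,5,6,9}->{2,4,6}; Z {3,4,5,6,8,9}->{4,6,8,9}
Constraint 2 (W + X = Z) on D(W)={2,5} D(X)={2,4,6} D(Z)={4,6,8,9}: no change
Constraint 3 (Z != W) on D(Z)={4,6,8,9} D(W)={2,5}: no change
Constraint 4 (Z < W) on D(Z)={4,6,8,9} D(W)={2,5}: Z {4,6,8,9}->{4}; W {2,5}->{5}
So after all 4 constraints: D(Z) = {4}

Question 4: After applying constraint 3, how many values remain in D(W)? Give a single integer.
Answer: 2

Derivation:
Constraint 1 (W + X = Z) on D(W)={2,5,8} D(X)={2,4,5,6,9} D(Z)={3,4,5,6,8,9}: W {2,5,8}->{2,5}; X {2,4,5,6,9}->{2,4,6}; Z {3,4,5,6,8,9}->{4,6,8,9}
Constraint 2 (W + X = Z) on D(W)={2,5} D(X)={2,4,6} D(Z)={4,6,8,9}: no change
Constraint 3 (Z != W) on D(Z)={4,6,8,9} D(W)={2,5}: no change
So after constraint 3: D(W)={2,5}, size = 2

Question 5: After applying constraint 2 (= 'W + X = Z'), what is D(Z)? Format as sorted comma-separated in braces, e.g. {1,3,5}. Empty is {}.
Answer: {4,6,8,9}

Derivation:
Constraint 1 (W + X = Z) on D(W)={2,5,8} D(X)={2,4,5,6,9} D(Z)={3,4,5,6,8,9}: W {2,5,8}->{2,5}; X {2,4,5,6,9}->{2,4,6}; Z {3,4,5,6,8,9}->{4,6,8,9}
Constraint 2 (W + X = Z) on D(W)={2,5} D(X)={2,4,6} D(Z)={4,6,8,9}: no change
So after constraint 2: D(Z) = {4,6,8,9}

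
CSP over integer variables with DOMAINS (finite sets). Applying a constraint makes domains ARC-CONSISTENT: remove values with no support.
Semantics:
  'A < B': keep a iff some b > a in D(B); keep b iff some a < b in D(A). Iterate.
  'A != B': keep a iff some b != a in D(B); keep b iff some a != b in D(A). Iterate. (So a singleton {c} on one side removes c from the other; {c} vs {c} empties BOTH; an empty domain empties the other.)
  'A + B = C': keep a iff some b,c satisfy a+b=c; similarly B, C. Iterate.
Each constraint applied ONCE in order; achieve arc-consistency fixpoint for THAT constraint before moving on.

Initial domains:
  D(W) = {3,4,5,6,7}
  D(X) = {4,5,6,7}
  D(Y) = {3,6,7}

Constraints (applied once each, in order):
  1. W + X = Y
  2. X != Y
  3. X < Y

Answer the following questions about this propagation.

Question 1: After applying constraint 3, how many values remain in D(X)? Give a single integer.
Constraint 1 (W + X = Y) on D(W)={3,4,5,6,7} D(X)={4,5,6,7} D(Y)={3,6,7}: W {3,4,5,6,7}->{3}; X {4,5,6,7}->{4}; Y {3,6,7}->{7}
Constraint 2 (X != Y) on D(X)={4} D(Y)={7}: no change
Constraint 3 (X < Y) on D(X)={4} D(Y)={7}: no change
So after constraint 3: D(X)={4}, size = 1

Answer: 1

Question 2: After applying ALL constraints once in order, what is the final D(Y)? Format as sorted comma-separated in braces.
Constraint 1 (W + X = Y) on D(W)={3,4,5,6,7} D(X)={4,5,6,7} D(Y)={3,6,7}: W {3,4,5,6,7}->{3}; X {4,5,6,7}->{4}; Y {3,6,7}->{7}
Constraint 2 (X != Y) on D(X)={4} D(Y)={7}: no change
Constraint 3 (X < Y) on D(X)={4} D(Y)={7}: no change
So after all 3 constraints: D(Y) = {7}

Answer: {7}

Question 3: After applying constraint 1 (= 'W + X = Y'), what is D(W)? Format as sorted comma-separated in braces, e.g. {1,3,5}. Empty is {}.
Constraint 1 (W + X = Y) on D(W)={3,4,5,6,7} D(X)={4,5,6,7} D(Y)={3,6,7}: W {3,4,5,6,7}->{3}; X {4,5,6,7}->{4}; Y {3,6,7}->{7}
So after constraint 1: D(W) = {3}

Answer: {3}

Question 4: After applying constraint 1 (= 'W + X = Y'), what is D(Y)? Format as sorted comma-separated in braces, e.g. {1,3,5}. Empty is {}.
Constraint 1 (W + X = Y) on D(W)={3,4,5,6,7} D(X)={4,5,6,7} D(Y)={3,6,7}: W {3,4,5,6,7}->{3}; X {4,5,6,7}->{4}; Y {3,6,7}->{7}
So after constraint 1: D(Y) = {7}

Answer: {7}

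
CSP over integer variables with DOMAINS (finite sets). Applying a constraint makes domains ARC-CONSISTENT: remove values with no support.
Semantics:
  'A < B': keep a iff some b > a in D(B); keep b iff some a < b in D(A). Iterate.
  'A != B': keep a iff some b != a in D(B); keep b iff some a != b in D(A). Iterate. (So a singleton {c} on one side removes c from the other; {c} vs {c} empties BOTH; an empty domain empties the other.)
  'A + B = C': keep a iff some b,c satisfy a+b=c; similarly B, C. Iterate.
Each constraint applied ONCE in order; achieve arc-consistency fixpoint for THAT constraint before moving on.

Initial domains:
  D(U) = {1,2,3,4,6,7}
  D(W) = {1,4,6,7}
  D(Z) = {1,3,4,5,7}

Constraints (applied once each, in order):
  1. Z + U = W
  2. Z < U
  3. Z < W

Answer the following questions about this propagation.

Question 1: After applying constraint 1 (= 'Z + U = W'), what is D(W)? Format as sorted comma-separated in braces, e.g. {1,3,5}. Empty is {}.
Answer: {4,6,7}

Derivation:
Constraint 1 (Z + U = W) on D(Z)={1,3,4,5,7} D(U)={1,2,3,4,6,7} D(W)={1,4,6,7}: Z {1,3,4,5,7}->{1,3,4,5}; U {1,2,3,4,6,7}->{1,2,3,4,6}; W {1,4,6,7}->{4,6,7}
So after constraint 1: D(W) = {4,6,7}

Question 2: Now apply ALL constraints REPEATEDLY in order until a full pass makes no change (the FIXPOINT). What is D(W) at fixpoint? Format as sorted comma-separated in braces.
pass 0 (initial): D(W)={1,4,6,7}
pass 1: U {1,2,3,4,6,7}->{2,3,4,6}; W {1,4,6,7}->{4,6,7}; Z {1,3,4,5,7}->{1,3,4,5}
pass 2: no change
Fixpoint after 2 passes: D(W) = {4,6,7}

Answer: {4,6,7}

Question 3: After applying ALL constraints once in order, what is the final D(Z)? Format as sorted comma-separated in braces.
Constraint 1 (Z + U = W) on D(Z)={1,3,4,5,7} D(U)={1,2,3,4,6,7} D(W)={1,4,6,7}: Z {1,3,4,5,7}->{1,3,4,5}; U {1,2,3,4,6,7}->{1,2,3,4,6}; W {1,4,6,7}->{4,6,7}
Constraint 2 (Z < U) on D(Z)={1,3,4,5} D(U)={1,2,3,4,6}: U {1,2,3,4,6}->{2,3,4,6}
Constraint 3 (Z < W) on D(Z)={1,3,4,5} D(W)={4,6,7}: no change
So after all 3 constraints: D(Z) = {1,3,4,5}

Answer: {1,3,4,5}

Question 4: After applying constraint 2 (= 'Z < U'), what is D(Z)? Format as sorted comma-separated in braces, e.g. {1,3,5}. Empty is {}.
Answer: {1,3,4,5}

Derivation:
Constraint 1 (Z + U = W) on D(Z)={1,3,4,5,7} D(U)={1,2,3,4,6,7} D(W)={1,4,6,7}: Z {1,3,4,5,7}->{1,3,4,5}; U {1,2,3,4,6,7}->{1,2,3,4,6}; W {1,4,6,7}->{4,6,7}
Constraint 2 (Z < U) on D(Z)={1,3,4,5} D(U)={1,2,3,4,6}: U {1,2,3,4,6}->{2,3,4,6}
So after constraint 2: D(Z) = {1,3,4,5}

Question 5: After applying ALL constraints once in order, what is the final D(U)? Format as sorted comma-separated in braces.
Answer: {2,3,4,6}

Derivation:
Constraint 1 (Z + U = W) on D(Z)={1,3,4,5,7} D(U)={1,2,3,4,6,7} D(W)={1,4,6,7}: Z {1,3,4,5,7}->{1,3,4,5}; U {1,2,3,4,6,7}->{1,2,3,4,6}; W {1,4,6,7}->{4,6,7}
Constraint 2 (Z < U) on D(Z)={1,3,4,5} D(U)={1,2,3,4,6}: U {1,2,3,4,6}->{2,3,4,6}
Constraint 3 (Z < W) on D(Z)={1,3,4,5} D(W)={4,6,7}: no change
So after all 3 constraints: D(U) = {2,3,4,6}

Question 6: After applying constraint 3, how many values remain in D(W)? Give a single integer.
Constraint 1 (Z + U = W) on D(Z)={1,3,4,5,7} D(U)={1,2,3,4,6,7} D(W)={1,4,6,7}: Z {1,3,4,5,7}->{1,3,4,5}; U {1,2,3,4,6,7}->{1,2,3,4,6}; W {1,4,6,7}->{4,6,7}
Constraint 2 (Z < U) on D(Z)={1,3,4,5} D(U)={1,2,3,4,6}: U {1,2,3,4,6}->{2,3,4,6}
Constraint 3 (Z < W) on D(Z)={1,3,4,5} D(W)={4,6,7}: no change
So after constraint 3: D(W)={4,6,7}, size = 3

Answer: 3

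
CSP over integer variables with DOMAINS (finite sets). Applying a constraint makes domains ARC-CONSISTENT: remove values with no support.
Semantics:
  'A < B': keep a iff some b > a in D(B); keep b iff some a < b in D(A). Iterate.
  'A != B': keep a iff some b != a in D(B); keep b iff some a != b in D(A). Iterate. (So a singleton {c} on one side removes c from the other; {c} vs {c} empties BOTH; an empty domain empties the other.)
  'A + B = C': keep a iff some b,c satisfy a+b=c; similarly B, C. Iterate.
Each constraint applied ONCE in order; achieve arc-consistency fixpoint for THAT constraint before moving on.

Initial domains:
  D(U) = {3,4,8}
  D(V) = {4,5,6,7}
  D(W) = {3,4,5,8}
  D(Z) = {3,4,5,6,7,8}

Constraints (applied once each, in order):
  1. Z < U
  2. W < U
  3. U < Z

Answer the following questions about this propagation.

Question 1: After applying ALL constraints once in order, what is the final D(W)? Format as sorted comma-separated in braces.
Answer: {3,4,5}

Derivation:
Constraint 1 (Z < U) on D(Z)={3,4,5,6,7,8} D(U)={3,4,8}: Z {3,4,5,6,7,8}->{3,4,5,6,7}; U {3,4,8}->{4,8}
Constraint 2 (W < U) on D(W)={3,4,5,8} D(U)={4,8}: W {3,4,5,8}->{3,4,5}
Constraint 3 (U < Z) on D(U)={4,8} D(Z)={3,4,5,6,7}: U {4,8}->{4}; Z {3,4,5,6,7}->{5,6,7}
So after all 3 constraints: D(W) = {3,4,5}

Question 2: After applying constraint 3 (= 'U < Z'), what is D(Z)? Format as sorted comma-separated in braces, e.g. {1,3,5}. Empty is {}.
Answer: {5,6,7}

Derivation:
Constraint 1 (Z < U) on D(Z)={3,4,5,6,7,8} D(U)={3,4,8}: Z {3,4,5,6,7,8}->{3,4,5,6,7}; U {3,4,8}->{4,8}
Constraint 2 (W < U) on D(W)={3,4,5,8} D(U)={4,8}: W {3,4,5,8}->{3,4,5}
Constraint 3 (U < Z) on D(U)={4,8} D(Z)={3,4,5,6,7}: U {4,8}->{4}; Z {3,4,5,6,7}->{5,6,7}
So after constraint 3: D(Z) = {5,6,7}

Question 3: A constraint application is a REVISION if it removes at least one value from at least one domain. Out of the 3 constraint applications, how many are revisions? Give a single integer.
Constraint 1 (Z < U) on D(Z)={3,4,5,6,7,8} D(U)={3,4,8}: Z {3,4,5,6,7,8}->{3,4,5,6,7}; U {3,4,8}->{4,8} => REVISION
Constraint 2 (W < U) on D(W)={3,4,5,8} D(U)={4,8}: W {3,4,5,8}->{3,4,5} => REVISION
Constraint 3 (U < Z) on D(U)={4,8} D(Z)={3,4,5,6,7}: U {4,8}->{4}; Z {3,4,5,6,7}->{5,6,7} => REVISION
Total revisions = 3

Answer: 3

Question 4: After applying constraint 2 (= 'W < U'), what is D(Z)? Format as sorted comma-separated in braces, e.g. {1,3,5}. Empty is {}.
Answer: {3,4,5,6,7}

Derivation:
Constraint 1 (Z < U) on D(Z)={3,4,5,6,7,8} D(U)={3,4,8}: Z {3,4,5,6,7,8}->{3,4,5,6,7}; U {3,4,8}->{4,8}
Constraint 2 (W < U) on D(W)={3,4,5,8} D(U)={4,8}: W {3,4,5,8}->{3,4,5}
So after constraint 2: D(Z) = {3,4,5,6,7}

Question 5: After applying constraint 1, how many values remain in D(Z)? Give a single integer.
Answer: 5

Derivation:
Constraint 1 (Z < U) on D(Z)={3,4,5,6,7,8} D(U)={3,4,8}: Z {3,4,5,6,7,8}->{3,4,5,6,7}; U {3,4,8}->{4,8}
So after constraint 1: D(Z)={3,4,5,6,7}, size = 5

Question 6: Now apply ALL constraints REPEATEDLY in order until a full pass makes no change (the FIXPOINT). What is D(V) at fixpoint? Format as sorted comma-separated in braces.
Answer: {4,5,6,7}

Derivation:
pass 0 (initial): D(V)={4,5,6,7}
pass 1: U {3,4,8}->{4}; W {3,4,5,8}->{3,4,5}; Z {3,4,5,6,7,8}->{5,6,7}
pass 2: U {4}->{}; W {3,4,5}->{}; Z {5,6,7}->{}
pass 3: no change
Fixpoint after 3 passes: D(V) = {4,5,6,7}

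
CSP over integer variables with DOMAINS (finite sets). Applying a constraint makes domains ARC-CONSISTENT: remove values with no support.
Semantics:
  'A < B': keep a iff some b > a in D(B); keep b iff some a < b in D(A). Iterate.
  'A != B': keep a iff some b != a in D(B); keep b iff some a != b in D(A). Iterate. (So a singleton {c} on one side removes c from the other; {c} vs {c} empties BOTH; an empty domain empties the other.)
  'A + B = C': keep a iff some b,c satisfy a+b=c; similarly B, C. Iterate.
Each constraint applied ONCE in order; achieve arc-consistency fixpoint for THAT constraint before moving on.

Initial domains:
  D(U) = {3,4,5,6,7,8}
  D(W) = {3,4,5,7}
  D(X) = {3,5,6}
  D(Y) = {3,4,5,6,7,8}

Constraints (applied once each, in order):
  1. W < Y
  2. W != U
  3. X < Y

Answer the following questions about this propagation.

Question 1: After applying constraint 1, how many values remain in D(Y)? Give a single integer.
Answer: 5

Derivation:
Constraint 1 (W < Y) on D(W)={3,4,5,7} D(Y)={3,4,5,6,7,8}: Y {3,4,5,6,7,8}->{4,5,6,7,8}
So after constraint 1: D(Y)={4,5,6,7,8}, size = 5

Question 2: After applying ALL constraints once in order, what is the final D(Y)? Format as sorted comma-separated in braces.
Answer: {4,5,6,7,8}

Derivation:
Constraint 1 (W < Y) on D(W)={3,4,5,7} D(Y)={3,4,5,6,7,8}: Y {3,4,5,6,7,8}->{4,5,6,7,8}
Constraint 2 (W != U) on D(W)={3,4,5,7} D(U)={3,4,5,6,7,8}: no change
Constraint 3 (X < Y) on D(X)={3,5,6} D(Y)={4,5,6,7,8}: no change
So after all 3 constraints: D(Y) = {4,5,6,7,8}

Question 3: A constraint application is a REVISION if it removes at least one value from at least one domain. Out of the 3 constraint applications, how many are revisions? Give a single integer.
Answer: 1

Derivation:
Constraint 1 (W < Y) on D(W)={3,4,5,7} D(Y)={3,4,5,6,7,8}: Y {3,4,5,6,7,8}->{4,5,6,7,8} => REVISION
Constraint 2 (W != U) on D(W)={3,4,5,7} D(U)={3,4,5,6,7,8}: no change => not a revision
Constraint 3 (X < Y) on D(X)={3,5,6} D(Y)={4,5,6,7,8}: no change => not a revision
Total revisions = 1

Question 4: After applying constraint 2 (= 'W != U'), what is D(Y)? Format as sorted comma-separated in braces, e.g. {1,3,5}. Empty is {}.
Answer: {4,5,6,7,8}

Derivation:
Constraint 1 (W < Y) on D(W)={3,4,5,7} D(Y)={3,4,5,6,7,8}: Y {3,4,5,6,7,8}->{4,5,6,7,8}
Constraint 2 (W != U) on D(W)={3,4,5,7} D(U)={3,4,5,6,7,8}: no change
So after constraint 2: D(Y) = {4,5,6,7,8}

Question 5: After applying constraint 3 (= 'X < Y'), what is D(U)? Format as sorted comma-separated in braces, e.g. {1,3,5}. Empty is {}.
Constraint 1 (W < Y) on D(W)={3,4,5,7} D(Y)={3,4,5,6,7,8}: Y {3,4,5,6,7,8}->{4,5,6,7,8}
Constraint 2 (W != U) on D(W)={3,4,5,7} D(U)={3,4,5,6,7,8}: no change
Constraint 3 (X < Y) on D(X)={3,5,6} D(Y)={4,5,6,7,8}: no change
So after constraint 3: D(U) = {3,4,5,6,7,8}

Answer: {3,4,5,6,7,8}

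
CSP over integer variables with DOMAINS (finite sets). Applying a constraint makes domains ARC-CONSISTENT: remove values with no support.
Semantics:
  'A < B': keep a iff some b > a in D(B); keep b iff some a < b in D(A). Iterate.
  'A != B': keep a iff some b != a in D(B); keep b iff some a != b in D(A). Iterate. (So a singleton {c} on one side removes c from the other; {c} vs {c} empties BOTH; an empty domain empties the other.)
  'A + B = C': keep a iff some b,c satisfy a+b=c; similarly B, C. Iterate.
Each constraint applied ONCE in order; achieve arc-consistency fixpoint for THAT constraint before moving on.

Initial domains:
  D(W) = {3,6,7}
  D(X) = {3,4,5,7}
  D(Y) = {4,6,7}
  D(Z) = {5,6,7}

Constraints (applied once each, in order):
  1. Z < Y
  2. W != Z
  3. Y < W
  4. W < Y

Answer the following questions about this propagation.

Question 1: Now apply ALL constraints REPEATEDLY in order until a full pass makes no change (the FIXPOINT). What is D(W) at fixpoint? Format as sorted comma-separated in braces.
Answer: {}

Derivation:
pass 0 (initial): D(W)={3,6,7}
pass 1: W {3,6,7}->{}; Y {4,6,7}->{}; Z {5,6,7}->{5,6}
pass 2: Z {5,6}->{}
pass 3: no change
Fixpoint after 3 passes: D(W) = {}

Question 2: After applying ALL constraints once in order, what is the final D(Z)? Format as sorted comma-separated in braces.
Answer: {5,6}

Derivation:
Constraint 1 (Z < Y) on D(Z)={5,6,7} D(Y)={4,6,7}: Z {5,6,7}->{5,6}; Y {4,6,7}->{6,7}
Constraint 2 (W != Z) on D(W)={3,6,7} D(Z)={5,6}: no change
Constraint 3 (Y < W) on D(Y)={6,7} D(W)={3,6,7}: Y {6,7}->{6}; W {3,6,7}->{7}
Constraint 4 (W < Y) on D(W)={7} D(Y)={6}: W {7}->{}; Y {6}->{}
So after all 4 constraints: D(Z) = {5,6}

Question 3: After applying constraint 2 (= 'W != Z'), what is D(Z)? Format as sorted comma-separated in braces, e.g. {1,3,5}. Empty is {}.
Answer: {5,6}

Derivation:
Constraint 1 (Z < Y) on D(Z)={5,6,7} D(Y)={4,6,7}: Z {5,6,7}->{5,6}; Y {4,6,7}->{6,7}
Constraint 2 (W != Z) on D(W)={3,6,7} D(Z)={5,6}: no change
So after constraint 2: D(Z) = {5,6}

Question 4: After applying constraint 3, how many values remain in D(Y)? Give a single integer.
Constraint 1 (Z < Y) on D(Z)={5,6,7} D(Y)={4,6,7}: Z {5,6,7}->{5,6}; Y {4,6,7}->{6,7}
Constraint 2 (W != Z) on D(W)={3,6,7} D(Z)={5,6}: no change
Constraint 3 (Y < W) on D(Y)={6,7} D(W)={3,6,7}: Y {6,7}->{6}; W {3,6,7}->{7}
So after constraint 3: D(Y)={6}, size = 1

Answer: 1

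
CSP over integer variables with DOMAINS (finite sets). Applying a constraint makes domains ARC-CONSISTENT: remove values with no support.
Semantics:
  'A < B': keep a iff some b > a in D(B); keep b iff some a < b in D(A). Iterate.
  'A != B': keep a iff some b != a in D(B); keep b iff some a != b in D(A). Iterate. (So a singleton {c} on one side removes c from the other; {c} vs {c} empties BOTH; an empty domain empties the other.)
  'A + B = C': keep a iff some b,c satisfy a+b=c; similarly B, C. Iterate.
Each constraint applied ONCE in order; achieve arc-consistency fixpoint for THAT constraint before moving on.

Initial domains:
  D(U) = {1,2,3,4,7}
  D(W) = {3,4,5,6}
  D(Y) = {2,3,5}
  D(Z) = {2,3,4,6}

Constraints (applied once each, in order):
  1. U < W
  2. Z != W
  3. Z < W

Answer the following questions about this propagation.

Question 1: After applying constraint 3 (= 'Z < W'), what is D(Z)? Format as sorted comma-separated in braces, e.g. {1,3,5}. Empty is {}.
Answer: {2,3,4}

Derivation:
Constraint 1 (U < W) on D(U)={1,2,3,4,7} D(W)={3,4,5,6}: U {1,2,3,4,7}->{1,2,3,4}
Constraint 2 (Z != W) on D(Z)={2,3,4,6} D(W)={3,4,5,6}: no change
Constraint 3 (Z < W) on D(Z)={2,3,4,6} D(W)={3,4,5,6}: Z {2,3,4,6}->{2,3,4}
So after constraint 3: D(Z) = {2,3,4}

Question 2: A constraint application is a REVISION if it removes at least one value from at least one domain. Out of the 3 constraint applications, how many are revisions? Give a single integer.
Answer: 2

Derivation:
Constraint 1 (U < W) on D(U)={1,2,3,4,7} D(W)={3,4,5,6}: U {1,2,3,4,7}->{1,2,3,4} => REVISION
Constraint 2 (Z != W) on D(Z)={2,3,4,6} D(W)={3,4,5,6}: no change => not a revision
Constraint 3 (Z < W) on D(Z)={2,3,4,6} D(W)={3,4,5,6}: Z {2,3,4,6}->{2,3,4} => REVISION
Total revisions = 2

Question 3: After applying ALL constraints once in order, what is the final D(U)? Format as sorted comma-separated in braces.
Answer: {1,2,3,4}

Derivation:
Constraint 1 (U < W) on D(U)={1,2,3,4,7} D(W)={3,4,5,6}: U {1,2,3,4,7}->{1,2,3,4}
Constraint 2 (Z != W) on D(Z)={2,3,4,6} D(W)={3,4,5,6}: no change
Constraint 3 (Z < W) on D(Z)={2,3,4,6} D(W)={3,4,5,6}: Z {2,3,4,6}->{2,3,4}
So after all 3 constraints: D(U) = {1,2,3,4}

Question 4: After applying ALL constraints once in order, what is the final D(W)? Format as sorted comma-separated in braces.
Answer: {3,4,5,6}

Derivation:
Constraint 1 (U < W) on D(U)={1,2,3,4,7} D(W)={3,4,5,6}: U {1,2,3,4,7}->{1,2,3,4}
Constraint 2 (Z != W) on D(Z)={2,3,4,6} D(W)={3,4,5,6}: no change
Constraint 3 (Z < W) on D(Z)={2,3,4,6} D(W)={3,4,5,6}: Z {2,3,4,6}->{2,3,4}
So after all 3 constraints: D(W) = {3,4,5,6}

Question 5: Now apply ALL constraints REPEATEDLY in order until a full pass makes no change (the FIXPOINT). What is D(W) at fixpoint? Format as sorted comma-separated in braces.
Answer: {3,4,5,6}

Derivation:
pass 0 (initial): D(W)={3,4,5,6}
pass 1: U {1,2,3,4,7}->{1,2,3,4}; Z {2,3,4,6}->{2,3,4}
pass 2: no change
Fixpoint after 2 passes: D(W) = {3,4,5,6}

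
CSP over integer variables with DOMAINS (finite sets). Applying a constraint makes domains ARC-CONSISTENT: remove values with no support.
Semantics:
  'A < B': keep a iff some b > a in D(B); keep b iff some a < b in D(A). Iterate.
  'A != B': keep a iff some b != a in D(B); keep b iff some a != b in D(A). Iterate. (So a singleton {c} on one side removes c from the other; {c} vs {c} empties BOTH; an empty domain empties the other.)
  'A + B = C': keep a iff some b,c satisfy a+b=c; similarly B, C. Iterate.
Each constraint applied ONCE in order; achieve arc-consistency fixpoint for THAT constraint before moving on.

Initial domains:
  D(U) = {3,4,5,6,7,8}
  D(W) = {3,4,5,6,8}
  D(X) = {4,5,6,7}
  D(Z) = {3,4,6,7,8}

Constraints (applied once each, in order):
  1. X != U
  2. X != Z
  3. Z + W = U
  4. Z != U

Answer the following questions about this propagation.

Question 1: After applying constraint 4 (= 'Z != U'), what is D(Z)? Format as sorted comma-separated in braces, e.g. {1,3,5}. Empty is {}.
Constraint 1 (X != U) on D(X)={4,5,6,7} D(U)={3,4,5,6,7,8}: no change
Constraint 2 (X != Z) on D(X)={4,5,6,7} D(Z)={3,4,6,7,8}: no change
Constraint 3 (Z + W = U) on D(Z)={3,4,6,7,8} D(W)={3,4,5,6,8} D(U)={3,4,5,6,7,8}: Z {3,4,6,7,8}->{3,4}; W {3,4,5,6,8}->{3,4,5}; U {3,4,5,6,7,8}->{6,7,8}
Constraint 4 (Z != U) on D(Z)={3,4} D(U)={6,7,8}: no change
So after constraint 4: D(Z) = {3,4}

Answer: {3,4}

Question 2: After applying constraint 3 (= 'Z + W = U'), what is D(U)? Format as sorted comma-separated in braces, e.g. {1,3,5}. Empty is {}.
Answer: {6,7,8}

Derivation:
Constraint 1 (X != U) on D(X)={4,5,6,7} D(U)={3,4,5,6,7,8}: no change
Constraint 2 (X != Z) on D(X)={4,5,6,7} D(Z)={3,4,6,7,8}: no change
Constraint 3 (Z + W = U) on D(Z)={3,4,6,7,8} D(W)={3,4,5,6,8} D(U)={3,4,5,6,7,8}: Z {3,4,6,7,8}->{3,4}; W {3,4,5,6,8}->{3,4,5}; U {3,4,5,6,7,8}->{6,7,8}
So after constraint 3: D(U) = {6,7,8}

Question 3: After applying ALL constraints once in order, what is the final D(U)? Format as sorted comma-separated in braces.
Answer: {6,7,8}

Derivation:
Constraint 1 (X != U) on D(X)={4,5,6,7} D(U)={3,4,5,6,7,8}: no change
Constraint 2 (X != Z) on D(X)={4,5,6,7} D(Z)={3,4,6,7,8}: no change
Constraint 3 (Z + W = U) on D(Z)={3,4,6,7,8} D(W)={3,4,5,6,8} D(U)={3,4,5,6,7,8}: Z {3,4,6,7,8}->{3,4}; W {3,4,5,6,8}->{3,4,5}; U {3,4,5,6,7,8}->{6,7,8}
Constraint 4 (Z != U) on D(Z)={3,4} D(U)={6,7,8}: no change
So after all 4 constraints: D(U) = {6,7,8}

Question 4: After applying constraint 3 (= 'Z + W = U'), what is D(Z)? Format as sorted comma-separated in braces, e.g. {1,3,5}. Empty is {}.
Constraint 1 (X != U) on D(X)={4,5,6,7} D(U)={3,4,5,6,7,8}: no change
Constraint 2 (X != Z) on D(X)={4,5,6,7} D(Z)={3,4,6,7,8}: no change
Constraint 3 (Z + W = U) on D(Z)={3,4,6,7,8} D(W)={3,4,5,6,8} D(U)={3,4,5,6,7,8}: Z {3,4,6,7,8}->{3,4}; W {3,4,5,6,8}->{3,4,5}; U {3,4,5,6,7,8}->{6,7,8}
So after constraint 3: D(Z) = {3,4}

Answer: {3,4}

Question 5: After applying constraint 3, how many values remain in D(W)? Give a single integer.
Constraint 1 (X != U) on D(X)={4,5,6,7} D(U)={3,4,5,6,7,8}: no change
Constraint 2 (X != Z) on D(X)={4,5,6,7} D(Z)={3,4,6,7,8}: no change
Constraint 3 (Z + W = U) on D(Z)={3,4,6,7,8} D(W)={3,4,5,6,8} D(U)={3,4,5,6,7,8}: Z {3,4,6,7,8}->{3,4}; W {3,4,5,6,8}->{3,4,5}; U {3,4,5,6,7,8}->{6,7,8}
So after constraint 3: D(W)={3,4,5}, size = 3

Answer: 3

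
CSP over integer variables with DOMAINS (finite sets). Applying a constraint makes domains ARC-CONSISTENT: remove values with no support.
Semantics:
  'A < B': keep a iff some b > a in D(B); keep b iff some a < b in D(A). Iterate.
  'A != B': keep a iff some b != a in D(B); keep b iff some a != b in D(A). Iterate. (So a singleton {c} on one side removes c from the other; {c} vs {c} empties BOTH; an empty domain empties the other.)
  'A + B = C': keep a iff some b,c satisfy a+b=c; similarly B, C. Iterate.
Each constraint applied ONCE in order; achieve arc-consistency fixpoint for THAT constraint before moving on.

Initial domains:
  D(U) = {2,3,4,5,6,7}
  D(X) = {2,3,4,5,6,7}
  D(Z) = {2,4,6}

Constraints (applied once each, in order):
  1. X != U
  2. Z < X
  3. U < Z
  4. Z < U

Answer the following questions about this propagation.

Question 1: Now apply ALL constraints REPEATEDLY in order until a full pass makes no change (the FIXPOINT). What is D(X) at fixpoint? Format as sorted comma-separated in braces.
Answer: {}

Derivation:
pass 0 (initial): D(X)={2,3,4,5,6,7}
pass 1: U {2,3,4,5,6,7}->{5}; X {2,3,4,5,6,7}->{3,4,5,6,7}; Z {2,4,6}->{4}
pass 2: U {5}->{}; X {3,4,5,6,7}->{6,7}; Z {4}->{}
pass 3: X {6,7}->{}
pass 4: no change
Fixpoint after 4 passes: D(X) = {}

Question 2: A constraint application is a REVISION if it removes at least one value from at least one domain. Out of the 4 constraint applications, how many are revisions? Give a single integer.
Answer: 3

Derivation:
Constraint 1 (X != U) on D(X)={2,3,4,5,6,7} D(U)={2,3,4,5,6,7}: no change => not a revision
Constraint 2 (Z < X) on D(Z)={2,4,6} D(X)={2,3,4,5,6,7}: X {2,3,4,5,6,7}->{3,4,5,6,7} => REVISION
Constraint 3 (U < Z) on D(U)={2,3,4,5,6,7} D(Z)={2,4,6}: U {2,3,4,5,6,7}->{2,3,4,5}; Z {2,4,6}->{4,6} => REVISION
Constraint 4 (Z < U) on D(Z)={4,6} D(U)={2,3,4,5}: Z {4,6}->{4}; U {2,3,4,5}->{5} => REVISION
Total revisions = 3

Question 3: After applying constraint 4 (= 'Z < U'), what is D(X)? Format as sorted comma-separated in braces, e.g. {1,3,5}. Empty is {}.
Answer: {3,4,5,6,7}

Derivation:
Constraint 1 (X != U) on D(X)={2,3,4,5,6,7} D(U)={2,3,4,5,6,7}: no change
Constraint 2 (Z < X) on D(Z)={2,4,6} D(X)={2,3,4,5,6,7}: X {2,3,4,5,6,7}->{3,4,5,6,7}
Constraint 3 (U < Z) on D(U)={2,3,4,5,6,7} D(Z)={2,4,6}: U {2,3,4,5,6,7}->{2,3,4,5}; Z {2,4,6}->{4,6}
Constraint 4 (Z < U) on D(Z)={4,6} D(U)={2,3,4,5}: Z {4,6}->{4}; U {2,3,4,5}->{5}
So after constraint 4: D(X) = {3,4,5,6,7}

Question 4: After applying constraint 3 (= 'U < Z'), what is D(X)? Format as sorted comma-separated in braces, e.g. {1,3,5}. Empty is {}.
Answer: {3,4,5,6,7}

Derivation:
Constraint 1 (X != U) on D(X)={2,3,4,5,6,7} D(U)={2,3,4,5,6,7}: no change
Constraint 2 (Z < X) on D(Z)={2,4,6} D(X)={2,3,4,5,6,7}: X {2,3,4,5,6,7}->{3,4,5,6,7}
Constraint 3 (U < Z) on D(U)={2,3,4,5,6,7} D(Z)={2,4,6}: U {2,3,4,5,6,7}->{2,3,4,5}; Z {2,4,6}->{4,6}
So after constraint 3: D(X) = {3,4,5,6,7}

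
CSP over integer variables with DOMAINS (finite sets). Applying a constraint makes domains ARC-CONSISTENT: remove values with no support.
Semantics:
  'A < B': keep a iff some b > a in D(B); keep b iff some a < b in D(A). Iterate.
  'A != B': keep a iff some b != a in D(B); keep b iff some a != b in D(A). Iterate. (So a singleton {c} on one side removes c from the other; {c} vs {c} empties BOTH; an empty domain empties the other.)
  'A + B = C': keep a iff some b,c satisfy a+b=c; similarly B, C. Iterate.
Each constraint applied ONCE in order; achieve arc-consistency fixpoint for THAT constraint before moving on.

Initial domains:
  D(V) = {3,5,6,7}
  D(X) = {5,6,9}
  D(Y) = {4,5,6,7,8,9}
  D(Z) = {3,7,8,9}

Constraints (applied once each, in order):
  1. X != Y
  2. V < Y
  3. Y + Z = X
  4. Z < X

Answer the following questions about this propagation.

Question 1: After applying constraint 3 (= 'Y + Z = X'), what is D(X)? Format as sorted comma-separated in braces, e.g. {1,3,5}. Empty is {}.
Constraint 1 (X != Y) on D(X)={5,6,9} D(Y)={4,5,6,7,8,9}: no change
Constraint 2 (V < Y) on D(V)={3,5,6,7} D(Y)={4,5,6,7,8,9}: no change
Constraint 3 (Y + Z = X) on D(Y)={4,5,6,7,8,9} D(Z)={3,7,8,9} D(X)={5,6,9}: Y {4,5,6,7,8,9}->{6}; Z {3,7,8,9}->{3}; X {5,6,9}->{9}
So after constraint 3: D(X) = {9}

Answer: {9}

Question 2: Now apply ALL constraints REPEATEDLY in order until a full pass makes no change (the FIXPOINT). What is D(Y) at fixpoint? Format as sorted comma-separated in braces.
Answer: {6}

Derivation:
pass 0 (initial): D(Y)={4,5,6,7,8,9}
pass 1: X {5,6,9}->{9}; Y {4,5,6,7,8,9}->{6}; Z {3,7,8,9}->{3}
pass 2: V {3,5,6,7}->{3,5}
pass 3: no change
Fixpoint after 3 passes: D(Y) = {6}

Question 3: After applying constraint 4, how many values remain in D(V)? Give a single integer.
Constraint 1 (X != Y) on D(X)={5,6,9} D(Y)={4,5,6,7,8,9}: no change
Constraint 2 (V < Y) on D(V)={3,5,6,7} D(Y)={4,5,6,7,8,9}: no change
Constraint 3 (Y + Z = X) on D(Y)={4,5,6,7,8,9} D(Z)={3,7,8,9} D(X)={5,6,9}: Y {4,5,6,7,8,9}->{6}; Z {3,7,8,9}->{3}; X {5,6,9}->{9}
Constraint 4 (Z < X) on D(Z)={3} D(X)={9}: no change
So after constraint 4: D(V)={3,5,6,7}, size = 4

Answer: 4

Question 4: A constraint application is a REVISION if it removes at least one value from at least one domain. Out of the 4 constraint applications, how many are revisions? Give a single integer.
Constraint 1 (X != Y) on D(X)={5,6,9} D(Y)={4,5,6,7,8,9}: no change => not a revision
Constraint 2 (V < Y) on D(V)={3,5,6,7} D(Y)={4,5,6,7,8,9}: no change => not a revision
Constraint 3 (Y + Z = X) on D(Y)={4,5,6,7,8,9} D(Z)={3,7,8,9} D(X)={5,6,9}: Y {4,5,6,7,8,9}->{6}; Z {3,7,8,9}->{3}; X {5,6,9}->{9} => REVISION
Constraint 4 (Z < X) on D(Z)={3} D(X)={9}: no change => not a revision
Total revisions = 1

Answer: 1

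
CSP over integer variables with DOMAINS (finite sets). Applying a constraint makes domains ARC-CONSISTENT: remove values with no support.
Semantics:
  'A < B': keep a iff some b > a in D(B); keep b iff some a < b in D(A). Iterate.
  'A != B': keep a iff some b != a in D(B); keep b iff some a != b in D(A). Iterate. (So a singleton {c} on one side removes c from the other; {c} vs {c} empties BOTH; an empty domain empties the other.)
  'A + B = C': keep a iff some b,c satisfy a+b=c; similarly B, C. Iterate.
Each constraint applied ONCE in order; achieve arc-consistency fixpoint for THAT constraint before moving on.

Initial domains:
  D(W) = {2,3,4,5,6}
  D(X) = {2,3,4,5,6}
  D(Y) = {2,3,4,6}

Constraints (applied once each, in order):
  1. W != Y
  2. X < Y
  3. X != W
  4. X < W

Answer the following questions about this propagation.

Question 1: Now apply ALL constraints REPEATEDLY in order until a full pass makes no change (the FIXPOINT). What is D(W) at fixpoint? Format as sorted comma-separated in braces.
Answer: {3,4,5,6}

Derivation:
pass 0 (initial): D(W)={2,3,4,5,6}
pass 1: W {2,3,4,5,6}->{3,4,5,6}; X {2,3,4,5,6}->{2,3,4,5}; Y {2,3,4,6}->{3,4,6}
pass 2: no change
Fixpoint after 2 passes: D(W) = {3,4,5,6}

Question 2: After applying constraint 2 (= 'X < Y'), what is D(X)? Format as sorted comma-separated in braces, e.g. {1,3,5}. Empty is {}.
Constraint 1 (W != Y) on D(W)={2,3,4,5,6} D(Y)={2,3,4,6}: no change
Constraint 2 (X < Y) on D(X)={2,3,4,5,6} D(Y)={2,3,4,6}: X {2,3,4,5,6}->{2,3,4,5}; Y {2,3,4,6}->{3,4,6}
So after constraint 2: D(X) = {2,3,4,5}

Answer: {2,3,4,5}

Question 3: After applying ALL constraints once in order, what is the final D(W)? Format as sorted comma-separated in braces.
Constraint 1 (W != Y) on D(W)={2,3,4,5,6} D(Y)={2,3,4,6}: no change
Constraint 2 (X < Y) on D(X)={2,3,4,5,6} D(Y)={2,3,4,6}: X {2,3,4,5,6}->{2,3,4,5}; Y {2,3,4,6}->{3,4,6}
Constraint 3 (X != W) on D(X)={2,3,4,5} D(W)={2,3,4,5,6}: no change
Constraint 4 (X < W) on D(X)={2,3,4,5} D(W)={2,3,4,5,6}: W {2,3,4,5,6}->{3,4,5,6}
So after all 4 constraints: D(W) = {3,4,5,6}

Answer: {3,4,5,6}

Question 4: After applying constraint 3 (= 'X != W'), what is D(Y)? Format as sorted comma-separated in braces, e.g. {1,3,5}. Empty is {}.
Answer: {3,4,6}

Derivation:
Constraint 1 (W != Y) on D(W)={2,3,4,5,6} D(Y)={2,3,4,6}: no change
Constraint 2 (X < Y) on D(X)={2,3,4,5,6} D(Y)={2,3,4,6}: X {2,3,4,5,6}->{2,3,4,5}; Y {2,3,4,6}->{3,4,6}
Constraint 3 (X != W) on D(X)={2,3,4,5} D(W)={2,3,4,5,6}: no change
So after constraint 3: D(Y) = {3,4,6}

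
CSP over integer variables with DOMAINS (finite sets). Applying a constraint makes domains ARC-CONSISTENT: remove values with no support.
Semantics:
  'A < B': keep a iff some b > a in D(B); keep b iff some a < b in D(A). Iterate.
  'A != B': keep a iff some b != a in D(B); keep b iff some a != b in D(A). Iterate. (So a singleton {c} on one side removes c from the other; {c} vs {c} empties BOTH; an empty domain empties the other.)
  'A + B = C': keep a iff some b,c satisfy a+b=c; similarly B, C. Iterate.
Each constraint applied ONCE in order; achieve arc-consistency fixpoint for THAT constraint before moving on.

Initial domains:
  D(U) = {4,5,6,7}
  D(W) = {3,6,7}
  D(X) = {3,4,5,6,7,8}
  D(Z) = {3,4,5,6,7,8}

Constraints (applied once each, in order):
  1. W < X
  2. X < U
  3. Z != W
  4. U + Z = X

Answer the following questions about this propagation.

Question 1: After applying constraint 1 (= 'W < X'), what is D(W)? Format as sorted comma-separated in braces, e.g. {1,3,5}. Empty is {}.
Constraint 1 (W < X) on D(W)={3,6,7} D(X)={3,4,5,6,7,8}: X {3,4,5,6,7,8}->{4,5,6,7,8}
So after constraint 1: D(W) = {3,6,7}

Answer: {3,6,7}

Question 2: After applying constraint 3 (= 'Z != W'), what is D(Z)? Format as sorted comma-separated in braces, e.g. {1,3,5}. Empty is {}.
Constraint 1 (W < X) on D(W)={3,6,7} D(X)={3,4,5,6,7,8}: X {3,4,5,6,7,8}->{4,5,6,7,8}
Constraint 2 (X < U) on D(X)={4,5,6,7,8} D(U)={4,5,6,7}: X {4,5,6,7,8}->{4,5,6}; U {4,5,6,7}->{5,6,7}
Constraint 3 (Z != W) on D(Z)={3,4,5,6,7,8} D(W)={3,6,7}: no change
So after constraint 3: D(Z) = {3,4,5,6,7,8}

Answer: {3,4,5,6,7,8}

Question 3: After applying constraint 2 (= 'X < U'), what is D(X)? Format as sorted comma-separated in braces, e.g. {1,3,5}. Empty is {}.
Constraint 1 (W < X) on D(W)={3,6,7} D(X)={3,4,5,6,7,8}: X {3,4,5,6,7,8}->{4,5,6,7,8}
Constraint 2 (X < U) on D(X)={4,5,6,7,8} D(U)={4,5,6,7}: X {4,5,6,7,8}->{4,5,6}; U {4,5,6,7}->{5,6,7}
So after constraint 2: D(X) = {4,5,6}

Answer: {4,5,6}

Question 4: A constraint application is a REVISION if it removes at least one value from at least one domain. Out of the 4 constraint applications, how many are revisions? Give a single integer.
Constraint 1 (W < X) on D(W)={3,6,7} D(X)={3,4,5,6,7,8}: X {3,4,5,6,7,8}->{4,5,6,7,8} => REVISION
Constraint 2 (X < U) on D(X)={4,5,6,7,8} D(U)={4,5,6,7}: X {4,5,6,7,8}->{4,5,6}; U {4,5,6,7}->{5,6,7} => REVISION
Constraint 3 (Z != W) on D(Z)={3,4,5,6,7,8} D(W)={3,6,7}: no change => not a revision
Constraint 4 (U + Z = X) on D(U)={5,6,7} D(Z)={3,4,5,6,7,8} D(X)={4,5,6}: U {5,6,7}->{}; Z {3,4,5,6,7,8}->{}; X {4,5,6}->{} => REVISION
Total revisions = 3

Answer: 3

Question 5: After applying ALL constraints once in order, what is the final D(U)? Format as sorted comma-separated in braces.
Answer: {}

Derivation:
Constraint 1 (W < X) on D(W)={3,6,7} D(X)={3,4,5,6,7,8}: X {3,4,5,6,7,8}->{4,5,6,7,8}
Constraint 2 (X < U) on D(X)={4,5,6,7,8} D(U)={4,5,6,7}: X {4,5,6,7,8}->{4,5,6}; U {4,5,6,7}->{5,6,7}
Constraint 3 (Z != W) on D(Z)={3,4,5,6,7,8} D(W)={3,6,7}: no change
Constraint 4 (U + Z = X) on D(U)={5,6,7} D(Z)={3,4,5,6,7,8} D(X)={4,5,6}: U {5,6,7}->{}; Z {3,4,5,6,7,8}->{}; X {4,5,6}->{}
So after all 4 constraints: D(U) = {}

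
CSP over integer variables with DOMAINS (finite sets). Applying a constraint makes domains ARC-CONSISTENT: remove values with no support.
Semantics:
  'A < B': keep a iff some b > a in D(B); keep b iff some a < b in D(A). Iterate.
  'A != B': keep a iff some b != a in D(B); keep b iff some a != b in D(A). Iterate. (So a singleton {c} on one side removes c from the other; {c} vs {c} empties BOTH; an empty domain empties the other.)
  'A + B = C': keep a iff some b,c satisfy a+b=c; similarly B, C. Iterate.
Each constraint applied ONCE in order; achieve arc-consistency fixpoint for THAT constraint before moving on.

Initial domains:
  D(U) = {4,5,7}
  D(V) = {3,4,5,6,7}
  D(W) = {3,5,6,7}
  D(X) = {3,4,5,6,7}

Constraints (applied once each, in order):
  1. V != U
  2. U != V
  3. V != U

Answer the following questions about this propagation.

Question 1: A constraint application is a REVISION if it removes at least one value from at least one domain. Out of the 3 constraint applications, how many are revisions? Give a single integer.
Constraint 1 (V != U) on D(V)={3,4,5,6,7} D(U)={4,5,7}: no change => not a revision
Constraint 2 (U != V) on D(U)={4,5,7} D(V)={3,4,5,6,7}: no change => not a revision
Constraint 3 (V != U) on D(V)={3,4,5,6,7} D(U)={4,5,7}: no change => not a revision
Total revisions = 0

Answer: 0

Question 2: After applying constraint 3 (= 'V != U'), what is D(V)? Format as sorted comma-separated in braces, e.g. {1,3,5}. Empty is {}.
Constraint 1 (V != U) on D(V)={3,4,5,6,7} D(U)={4,5,7}: no change
Constraint 2 (U != V) on D(U)={4,5,7} D(V)={3,4,5,6,7}: no change
Constraint 3 (V != U) on D(V)={3,4,5,6,7} D(U)={4,5,7}: no change
So after constraint 3: D(V) = {3,4,5,6,7}

Answer: {3,4,5,6,7}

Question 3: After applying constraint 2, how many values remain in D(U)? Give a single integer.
Constraint 1 (V != U) on D(V)={3,4,5,6,7} D(U)={4,5,7}: no change
Constraint 2 (U != V) on D(U)={4,5,7} D(V)={3,4,5,6,7}: no change
So after constraint 2: D(U)={4,5,7}, size = 3

Answer: 3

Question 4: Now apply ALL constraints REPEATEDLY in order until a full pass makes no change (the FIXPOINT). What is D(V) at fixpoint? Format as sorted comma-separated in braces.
Answer: {3,4,5,6,7}

Derivation:
pass 0 (initial): D(V)={3,4,5,6,7}
pass 1: no change
Fixpoint after 1 passes: D(V) = {3,4,5,6,7}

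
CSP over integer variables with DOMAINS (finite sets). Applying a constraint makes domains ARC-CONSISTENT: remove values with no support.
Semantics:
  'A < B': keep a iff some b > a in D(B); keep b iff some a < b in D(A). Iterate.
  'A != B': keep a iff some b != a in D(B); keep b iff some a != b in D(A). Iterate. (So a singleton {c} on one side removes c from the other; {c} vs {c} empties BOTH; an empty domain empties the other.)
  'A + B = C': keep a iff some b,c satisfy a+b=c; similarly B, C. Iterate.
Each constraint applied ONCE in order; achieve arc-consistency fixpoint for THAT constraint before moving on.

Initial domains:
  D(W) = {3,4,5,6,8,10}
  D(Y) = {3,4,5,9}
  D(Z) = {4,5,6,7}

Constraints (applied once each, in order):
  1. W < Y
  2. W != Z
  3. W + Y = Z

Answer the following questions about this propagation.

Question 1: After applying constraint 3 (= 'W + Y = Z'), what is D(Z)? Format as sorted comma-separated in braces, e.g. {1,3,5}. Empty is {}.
Answer: {7}

Derivation:
Constraint 1 (W < Y) on D(W)={3,4,5,6,8,10} D(Y)={3,4,5,9}: W {3,4,5,6,8,10}->{3,4,5,6,8}; Y {3,4,5,9}->{4,5,9}
Constraint 2 (W != Z) on D(W)={3,4,5,6,8} D(Z)={4,5,6,7}: no change
Constraint 3 (W + Y = Z) on D(W)={3,4,5,6,8} D(Y)={4,5,9} D(Z)={4,5,6,7}: W {3,4,5,6,8}->{3}; Y {4,5,9}->{4}; Z {4,5,6,7}->{7}
So after constraint 3: D(Z) = {7}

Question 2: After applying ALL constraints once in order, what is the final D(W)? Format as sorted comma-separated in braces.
Constraint 1 (W < Y) on D(W)={3,4,5,6,8,10} D(Y)={3,4,5,9}: W {3,4,5,6,8,10}->{3,4,5,6,8}; Y {3,4,5,9}->{4,5,9}
Constraint 2 (W != Z) on D(W)={3,4,5,6,8} D(Z)={4,5,6,7}: no change
Constraint 3 (W + Y = Z) on D(W)={3,4,5,6,8} D(Y)={4,5,9} D(Z)={4,5,6,7}: W {3,4,5,6,8}->{3}; Y {4,5,9}->{4}; Z {4,5,6,7}->{7}
So after all 3 constraints: D(W) = {3}

Answer: {3}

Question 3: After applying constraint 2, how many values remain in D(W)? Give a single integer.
Answer: 5

Derivation:
Constraint 1 (W < Y) on D(W)={3,4,5,6,8,10} D(Y)={3,4,5,9}: W {3,4,5,6,8,10}->{3,4,5,6,8}; Y {3,4,5,9}->{4,5,9}
Constraint 2 (W != Z) on D(W)={3,4,5,6,8} D(Z)={4,5,6,7}: no change
So after constraint 2: D(W)={3,4,5,6,8}, size = 5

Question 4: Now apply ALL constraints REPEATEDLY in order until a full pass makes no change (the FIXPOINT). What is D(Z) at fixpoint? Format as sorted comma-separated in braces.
Answer: {7}

Derivation:
pass 0 (initial): D(Z)={4,5,6,7}
pass 1: W {3,4,5,6,8,10}->{3}; Y {3,4,5,9}->{4}; Z {4,5,6,7}->{7}
pass 2: no change
Fixpoint after 2 passes: D(Z) = {7}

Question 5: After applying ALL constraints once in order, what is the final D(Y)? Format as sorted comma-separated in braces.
Constraint 1 (W < Y) on D(W)={3,4,5,6,8,10} D(Y)={3,4,5,9}: W {3,4,5,6,8,10}->{3,4,5,6,8}; Y {3,4,5,9}->{4,5,9}
Constraint 2 (W != Z) on D(W)={3,4,5,6,8} D(Z)={4,5,6,7}: no change
Constraint 3 (W + Y = Z) on D(W)={3,4,5,6,8} D(Y)={4,5,9} D(Z)={4,5,6,7}: W {3,4,5,6,8}->{3}; Y {4,5,9}->{4}; Z {4,5,6,7}->{7}
So after all 3 constraints: D(Y) = {4}

Answer: {4}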